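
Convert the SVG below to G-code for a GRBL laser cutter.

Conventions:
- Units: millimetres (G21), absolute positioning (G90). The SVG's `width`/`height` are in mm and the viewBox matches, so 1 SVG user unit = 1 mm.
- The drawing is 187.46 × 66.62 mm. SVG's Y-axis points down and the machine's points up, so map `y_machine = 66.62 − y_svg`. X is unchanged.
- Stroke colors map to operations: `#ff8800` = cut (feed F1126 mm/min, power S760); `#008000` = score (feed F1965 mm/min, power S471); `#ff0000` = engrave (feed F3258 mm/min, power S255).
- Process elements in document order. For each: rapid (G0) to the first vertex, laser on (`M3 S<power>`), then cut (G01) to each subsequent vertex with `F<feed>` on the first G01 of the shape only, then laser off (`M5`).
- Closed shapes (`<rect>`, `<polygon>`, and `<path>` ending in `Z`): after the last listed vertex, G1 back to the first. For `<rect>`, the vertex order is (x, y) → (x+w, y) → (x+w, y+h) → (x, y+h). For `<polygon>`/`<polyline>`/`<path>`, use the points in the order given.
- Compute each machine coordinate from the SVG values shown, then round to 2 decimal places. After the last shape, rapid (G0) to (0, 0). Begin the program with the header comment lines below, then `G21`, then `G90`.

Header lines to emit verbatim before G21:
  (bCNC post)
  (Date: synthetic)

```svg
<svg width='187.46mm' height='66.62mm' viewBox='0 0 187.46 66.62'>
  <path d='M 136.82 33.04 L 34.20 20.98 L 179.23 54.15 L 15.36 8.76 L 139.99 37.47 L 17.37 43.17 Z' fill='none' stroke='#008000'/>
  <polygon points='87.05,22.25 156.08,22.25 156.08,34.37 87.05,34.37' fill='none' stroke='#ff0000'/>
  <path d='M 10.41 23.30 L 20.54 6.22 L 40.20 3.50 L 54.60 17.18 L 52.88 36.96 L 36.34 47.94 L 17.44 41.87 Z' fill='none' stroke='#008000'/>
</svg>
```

Since the viewBox matches the mm dimensions, user units are millimetres directly. The only transform is the Y-flip y_m = 66.62 − y_svg.

Shape 1 is a closed polygon drawn with `<path>`. Its stroke #008000 means score at S471, F1965. After flipping Y the toolpath is (136.82,33.58) → (34.20,45.64) → (179.23,12.47) → (15.36,57.86) → (139.99,29.15) → (17.37,23.45) → (136.82,33.58), returning to the start.

Shape 2 is a rectangle drawn with `<polygon>`. Its stroke #ff0000 means engrave at S255, F3258. After flipping Y the toolpath is (87.05,44.37) → (156.08,44.37) → (156.08,32.25) → (87.05,32.25) → (87.05,44.37), returning to the start.

Shape 3 is a regular polygon drawn with `<path>`. Its stroke #008000 means score at S471, F1965. After flipping Y the toolpath is (10.41,43.32) → (20.54,60.40) → (40.20,63.12) → (54.60,49.44) → (52.88,29.66) → (36.34,18.68) → (17.44,24.75) → (10.41,43.32), returning to the start.

(bCNC post)
(Date: synthetic)
G21
G90
G0 X136.82 Y33.58
M3 S471
G01 X34.20 Y45.64 F1965
G01 X179.23 Y12.47
G01 X15.36 Y57.86
G01 X139.99 Y29.15
G01 X17.37 Y23.45
G01 X136.82 Y33.58
M5
G0 X87.05 Y44.37
M3 S255
G01 X156.08 Y44.37 F3258
G01 X156.08 Y32.25
G01 X87.05 Y32.25
G01 X87.05 Y44.37
M5
G0 X10.41 Y43.32
M3 S471
G01 X20.54 Y60.40 F1965
G01 X40.20 Y63.12
G01 X54.60 Y49.44
G01 X52.88 Y29.66
G01 X36.34 Y18.68
G01 X17.44 Y24.75
G01 X10.41 Y43.32
M5
G0 X0.00 Y0.00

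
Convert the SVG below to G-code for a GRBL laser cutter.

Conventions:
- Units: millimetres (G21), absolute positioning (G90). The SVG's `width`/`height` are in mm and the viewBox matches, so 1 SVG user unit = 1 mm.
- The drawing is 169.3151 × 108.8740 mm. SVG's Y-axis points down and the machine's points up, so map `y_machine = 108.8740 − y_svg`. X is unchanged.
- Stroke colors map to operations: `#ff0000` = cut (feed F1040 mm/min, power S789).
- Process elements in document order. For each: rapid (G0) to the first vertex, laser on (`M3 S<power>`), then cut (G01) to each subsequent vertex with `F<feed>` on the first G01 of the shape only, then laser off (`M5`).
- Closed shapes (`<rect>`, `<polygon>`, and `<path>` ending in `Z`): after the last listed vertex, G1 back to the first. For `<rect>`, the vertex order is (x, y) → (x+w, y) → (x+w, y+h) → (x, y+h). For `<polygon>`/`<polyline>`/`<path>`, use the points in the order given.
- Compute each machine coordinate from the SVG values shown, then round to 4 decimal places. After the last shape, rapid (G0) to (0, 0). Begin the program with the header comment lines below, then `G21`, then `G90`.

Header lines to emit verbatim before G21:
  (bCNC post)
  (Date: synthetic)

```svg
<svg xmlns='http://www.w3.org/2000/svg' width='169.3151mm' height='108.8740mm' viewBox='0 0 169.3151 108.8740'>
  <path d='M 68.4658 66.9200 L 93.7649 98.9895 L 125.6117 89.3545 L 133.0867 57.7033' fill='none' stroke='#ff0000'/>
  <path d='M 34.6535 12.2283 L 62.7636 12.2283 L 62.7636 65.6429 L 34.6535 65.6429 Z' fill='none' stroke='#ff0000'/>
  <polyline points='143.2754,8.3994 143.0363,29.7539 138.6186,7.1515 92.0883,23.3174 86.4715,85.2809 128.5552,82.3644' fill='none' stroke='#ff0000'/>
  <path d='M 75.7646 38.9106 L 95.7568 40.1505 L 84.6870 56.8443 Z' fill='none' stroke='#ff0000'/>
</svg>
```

(bCNC post)
(Date: synthetic)
G21
G90
G0 X68.4658 Y41.9540
M3 S789
G01 X93.7649 Y9.8845 F1040
G01 X125.6117 Y19.5195
G01 X133.0867 Y51.1707
M5
G0 X34.6535 Y96.6457
M3 S789
G01 X62.7636 Y96.6457 F1040
G01 X62.7636 Y43.2311
G01 X34.6535 Y43.2311
G01 X34.6535 Y96.6457
M5
G0 X143.2754 Y100.4746
M3 S789
G01 X143.0363 Y79.1201 F1040
G01 X138.6186 Y101.7225
G01 X92.0883 Y85.5566
G01 X86.4715 Y23.5931
G01 X128.5552 Y26.5096
M5
G0 X75.7646 Y69.9634
M3 S789
G01 X95.7568 Y68.7235 F1040
G01 X84.6870 Y52.0297
G01 X75.7646 Y69.9634
M5
G0 X0.0000 Y0.0000

1 u = 1 mm; y_m = 108.8740 − y.

[1] `<path>` open polyline, #ff0000→cut S789 F1040: (68.4658,41.9540) → (93.7649,9.8845) → (125.6117,19.5195) → (133.0867,51.1707)

[2] `<path>` rectangle, #ff0000→cut S789 F1040: (34.6535,96.6457) → (62.7636,96.6457) → (62.7636,43.2311) → (34.6535,43.2311) → (34.6535,96.6457) (closed)

[3] `<polyline>` open polyline, #ff0000→cut S789 F1040: (143.2754,100.4746) → (143.0363,79.1201) → (138.6186,101.7225) → (92.0883,85.5566) → (86.4715,23.5931) → (128.5552,26.5096)

[4] `<path>` regular polygon, #ff0000→cut S789 F1040: (75.7646,69.9634) → (95.7568,68.7235) → (84.6870,52.0297) → (75.7646,69.9634) (closed)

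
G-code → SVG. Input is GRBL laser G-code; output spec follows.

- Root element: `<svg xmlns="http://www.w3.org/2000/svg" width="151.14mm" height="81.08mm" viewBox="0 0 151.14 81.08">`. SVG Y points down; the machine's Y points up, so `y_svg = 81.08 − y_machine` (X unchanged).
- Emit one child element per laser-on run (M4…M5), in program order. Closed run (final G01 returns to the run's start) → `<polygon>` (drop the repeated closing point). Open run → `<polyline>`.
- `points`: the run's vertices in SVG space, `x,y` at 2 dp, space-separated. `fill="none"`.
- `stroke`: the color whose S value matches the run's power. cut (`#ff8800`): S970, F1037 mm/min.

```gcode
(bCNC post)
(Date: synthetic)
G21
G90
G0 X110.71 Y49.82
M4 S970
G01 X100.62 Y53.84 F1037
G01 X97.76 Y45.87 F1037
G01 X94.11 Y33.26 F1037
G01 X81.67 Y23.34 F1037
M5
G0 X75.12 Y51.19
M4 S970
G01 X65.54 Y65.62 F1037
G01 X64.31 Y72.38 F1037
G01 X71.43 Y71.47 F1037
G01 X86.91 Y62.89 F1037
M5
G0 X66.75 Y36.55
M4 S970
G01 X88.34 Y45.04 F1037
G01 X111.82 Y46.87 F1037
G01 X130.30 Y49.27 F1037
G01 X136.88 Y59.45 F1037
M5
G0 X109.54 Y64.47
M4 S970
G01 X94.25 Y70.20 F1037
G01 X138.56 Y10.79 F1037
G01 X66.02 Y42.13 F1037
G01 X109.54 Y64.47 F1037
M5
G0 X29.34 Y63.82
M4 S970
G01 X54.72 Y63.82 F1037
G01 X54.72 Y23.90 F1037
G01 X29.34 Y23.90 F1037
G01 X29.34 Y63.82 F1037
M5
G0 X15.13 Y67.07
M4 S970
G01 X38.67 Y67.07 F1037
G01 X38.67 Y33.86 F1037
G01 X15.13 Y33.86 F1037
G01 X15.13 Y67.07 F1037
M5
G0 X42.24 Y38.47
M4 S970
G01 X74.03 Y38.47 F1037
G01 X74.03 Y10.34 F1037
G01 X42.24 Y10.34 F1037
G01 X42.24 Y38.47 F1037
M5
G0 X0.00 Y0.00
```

Machine Y-up, SVG Y-down with viewBox height 81.08, so y_svg = 81.08 − y_machine; X carries over. Every run uses S970, so all elements get stroke `#ff8800` (cut).

Run 1: The run is open, so emit a `<polyline>` with points (Y-flipped): 110.71,31.26 100.62,27.24 97.76,35.21 94.11,47.82 81.67,57.74.

Run 2: The run is open, so emit a `<polyline>` with points (Y-flipped): 75.12,29.89 65.54,15.46 64.31,8.70 71.43,9.61 86.91,18.19.

Run 3: The run is open, so emit a `<polyline>` with points (Y-flipped): 66.75,44.53 88.34,36.04 111.82,34.21 130.30,31.81 136.88,21.63.

Run 4: The run returns to its start, so emit a `<polygon>` with points (Y-flipped): 109.54,16.61 94.25,10.88 138.56,70.29 66.02,38.95.

Run 5: The run returns to its start, so emit a `<polygon>` with points (Y-flipped): 29.34,17.26 54.72,17.26 54.72,57.18 29.34,57.18.

Run 6: The run returns to its start, so emit a `<polygon>` with points (Y-flipped): 15.13,14.01 38.67,14.01 38.67,47.22 15.13,47.22.

Run 7: The run returns to its start, so emit a `<polygon>` with points (Y-flipped): 42.24,42.61 74.03,42.61 74.03,70.74 42.24,70.74.

<svg xmlns="http://www.w3.org/2000/svg" width="151.14mm" height="81.08mm" viewBox="0 0 151.14 81.08">
  <polyline points="110.71,31.26 100.62,27.24 97.76,35.21 94.11,47.82 81.67,57.74" fill="none" stroke="#ff8800"/>
  <polyline points="75.12,29.89 65.54,15.46 64.31,8.70 71.43,9.61 86.91,18.19" fill="none" stroke="#ff8800"/>
  <polyline points="66.75,44.53 88.34,36.04 111.82,34.21 130.30,31.81 136.88,21.63" fill="none" stroke="#ff8800"/>
  <polygon points="109.54,16.61 94.25,10.88 138.56,70.29 66.02,38.95" fill="none" stroke="#ff8800"/>
  <polygon points="29.34,17.26 54.72,17.26 54.72,57.18 29.34,57.18" fill="none" stroke="#ff8800"/>
  <polygon points="15.13,14.01 38.67,14.01 38.67,47.22 15.13,47.22" fill="none" stroke="#ff8800"/>
  <polygon points="42.24,42.61 74.03,42.61 74.03,70.74 42.24,70.74" fill="none" stroke="#ff8800"/>
</svg>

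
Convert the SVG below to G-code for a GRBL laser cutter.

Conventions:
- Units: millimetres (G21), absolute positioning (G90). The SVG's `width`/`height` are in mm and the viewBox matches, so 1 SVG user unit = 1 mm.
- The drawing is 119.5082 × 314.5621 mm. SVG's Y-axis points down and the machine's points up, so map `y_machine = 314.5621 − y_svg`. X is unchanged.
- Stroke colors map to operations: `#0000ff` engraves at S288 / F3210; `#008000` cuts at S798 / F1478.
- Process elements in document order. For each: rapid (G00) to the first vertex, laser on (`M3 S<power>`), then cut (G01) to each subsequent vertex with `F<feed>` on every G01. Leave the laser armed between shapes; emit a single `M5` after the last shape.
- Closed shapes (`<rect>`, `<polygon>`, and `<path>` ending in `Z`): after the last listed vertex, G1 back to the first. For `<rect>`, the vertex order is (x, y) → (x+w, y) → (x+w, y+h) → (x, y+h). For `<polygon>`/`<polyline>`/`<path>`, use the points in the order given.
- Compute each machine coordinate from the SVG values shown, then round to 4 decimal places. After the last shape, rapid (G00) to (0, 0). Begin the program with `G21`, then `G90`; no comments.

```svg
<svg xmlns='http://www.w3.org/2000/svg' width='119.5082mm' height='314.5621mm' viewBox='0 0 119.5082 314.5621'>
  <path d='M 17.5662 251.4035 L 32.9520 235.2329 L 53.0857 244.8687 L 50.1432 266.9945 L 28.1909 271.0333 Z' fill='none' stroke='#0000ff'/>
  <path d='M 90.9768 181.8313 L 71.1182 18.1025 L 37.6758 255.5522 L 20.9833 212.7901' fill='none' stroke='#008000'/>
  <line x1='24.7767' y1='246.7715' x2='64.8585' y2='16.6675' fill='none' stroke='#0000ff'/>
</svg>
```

viewBox `0 0 119.5082 314.5621` with mm width/height → 1 unit = 1 mm. Flip: y_m = 314.5621 − y_svg.

**Shape 1** — `<path>` regular polygon, stroke `#0000ff` → engrave (S288, F3210). Machine vertices: (17.5662,63.1586) → (32.9520,79.3292) → (53.0857,69.6934) → (50.1432,47.5676) → (28.1909,43.5288) → (17.5662,63.1586). Closed: final G1 returns to the first vertex.

**Shape 2** — `<path>` open polyline, stroke `#008000` → cut (S798, F1478). Machine vertices: (90.9768,132.7308) → (71.1182,296.4596) → (37.6758,59.0099) → (20.9833,101.7720). Open path.

**Shape 3** — `<line>` line segment, stroke `#0000ff` → engrave (S288, F3210). Machine vertices: (24.7767,67.7906) → (64.8585,297.8946). Open path.

G21
G90
G00 X17.5662 Y63.1586
M3 S288
G01 X32.9520 Y79.3292 F3210
G01 X53.0857 Y69.6934 F3210
G01 X50.1432 Y47.5676 F3210
G01 X28.1909 Y43.5288 F3210
G01 X17.5662 Y63.1586 F3210
G00 X90.9768 Y132.7308
M3 S798
G01 X71.1182 Y296.4596 F1478
G01 X37.6758 Y59.0099 F1478
G01 X20.9833 Y101.7720 F1478
G00 X24.7767 Y67.7906
M3 S288
G01 X64.8585 Y297.8946 F3210
M5
G00 X0.0000 Y0.0000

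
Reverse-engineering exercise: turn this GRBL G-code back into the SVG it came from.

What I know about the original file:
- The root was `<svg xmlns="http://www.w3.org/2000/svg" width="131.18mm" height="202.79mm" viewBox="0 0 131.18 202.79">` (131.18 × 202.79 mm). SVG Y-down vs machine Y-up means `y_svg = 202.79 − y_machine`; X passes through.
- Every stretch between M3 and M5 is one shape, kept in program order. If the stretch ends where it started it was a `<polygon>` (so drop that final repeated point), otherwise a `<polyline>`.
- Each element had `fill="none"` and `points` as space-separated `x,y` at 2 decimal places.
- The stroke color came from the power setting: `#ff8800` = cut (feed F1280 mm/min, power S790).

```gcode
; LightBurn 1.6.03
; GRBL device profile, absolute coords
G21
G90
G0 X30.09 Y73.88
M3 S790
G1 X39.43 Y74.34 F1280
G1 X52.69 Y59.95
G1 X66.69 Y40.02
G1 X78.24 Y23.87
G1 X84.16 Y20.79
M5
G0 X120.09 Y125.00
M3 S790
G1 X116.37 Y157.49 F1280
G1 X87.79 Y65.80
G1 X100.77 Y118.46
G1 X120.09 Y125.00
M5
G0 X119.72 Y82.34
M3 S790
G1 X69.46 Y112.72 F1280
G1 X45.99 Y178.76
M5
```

<svg xmlns="http://www.w3.org/2000/svg" width="131.18mm" height="202.79mm" viewBox="0 0 131.18 202.79">
  <polyline points="30.09,128.91 39.43,128.45 52.69,142.84 66.69,162.77 78.24,178.92 84.16,182.00" fill="none" stroke="#ff8800"/>
  <polygon points="120.09,77.79 116.37,45.30 87.79,136.99 100.77,84.33" fill="none" stroke="#ff8800"/>
  <polyline points="119.72,120.45 69.46,90.07 45.99,24.03" fill="none" stroke="#ff8800"/>
</svg>

Each laser-on run becomes one SVG element. Flip Y back into SVG space with y_svg = 202.79 − y_machine. Every run uses S790, so all elements get stroke `#ff8800` (cut).

Run 1: The run is open, so emit a `<polyline>` with points (Y-flipped): 30.09,128.91 39.43,128.45 52.69,142.84 66.69,162.77 78.24,178.92 84.16,182.00.

Run 2: The run returns to its start, so emit a `<polygon>` with points (Y-flipped): 120.09,77.79 116.37,45.30 87.79,136.99 100.77,84.33.

Run 3: The run is open, so emit a `<polyline>` with points (Y-flipped): 119.72,120.45 69.46,90.07 45.99,24.03.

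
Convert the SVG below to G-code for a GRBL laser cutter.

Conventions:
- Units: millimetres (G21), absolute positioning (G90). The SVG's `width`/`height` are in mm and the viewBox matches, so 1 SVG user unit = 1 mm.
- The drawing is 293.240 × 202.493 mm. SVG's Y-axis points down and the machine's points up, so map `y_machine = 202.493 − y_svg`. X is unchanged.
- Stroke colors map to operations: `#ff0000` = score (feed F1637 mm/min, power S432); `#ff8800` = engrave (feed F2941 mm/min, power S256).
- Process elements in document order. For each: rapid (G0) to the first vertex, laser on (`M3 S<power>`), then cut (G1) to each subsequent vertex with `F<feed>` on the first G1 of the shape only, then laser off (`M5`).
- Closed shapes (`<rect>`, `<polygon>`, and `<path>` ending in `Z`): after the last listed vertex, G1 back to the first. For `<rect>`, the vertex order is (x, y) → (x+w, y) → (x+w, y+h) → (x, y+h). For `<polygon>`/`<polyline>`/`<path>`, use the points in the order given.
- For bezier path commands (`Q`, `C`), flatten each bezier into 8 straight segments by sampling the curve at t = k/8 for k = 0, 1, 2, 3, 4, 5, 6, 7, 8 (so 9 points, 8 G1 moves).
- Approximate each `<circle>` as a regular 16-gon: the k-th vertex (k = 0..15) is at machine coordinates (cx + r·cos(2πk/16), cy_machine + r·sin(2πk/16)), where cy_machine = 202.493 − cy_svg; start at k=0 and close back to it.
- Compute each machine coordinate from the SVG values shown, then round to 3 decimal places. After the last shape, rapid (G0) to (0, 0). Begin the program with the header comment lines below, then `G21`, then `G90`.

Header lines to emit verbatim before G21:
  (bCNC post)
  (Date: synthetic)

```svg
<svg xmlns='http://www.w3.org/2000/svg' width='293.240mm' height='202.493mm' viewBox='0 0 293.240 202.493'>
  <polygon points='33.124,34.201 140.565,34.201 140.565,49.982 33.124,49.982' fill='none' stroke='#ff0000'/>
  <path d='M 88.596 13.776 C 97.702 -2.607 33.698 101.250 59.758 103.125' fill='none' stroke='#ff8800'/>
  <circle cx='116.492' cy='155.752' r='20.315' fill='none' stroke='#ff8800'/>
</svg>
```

(bCNC post)
(Date: synthetic)
G21
G90
G0 X33.124 Y168.292
M3 S432
G1 X140.565 Y168.292 F1637
G1 X140.565 Y152.511
G1 X33.124 Y152.511
G1 X33.124 Y168.292
M5
G0 X88.596 Y188.717
M3 S256
G1 X88.902 Y189.658 F2941
G1 X84.267 Y181.931
G1 X76.602 Y168.140
G1 X67.819 Y150.889
G1 X59.831 Y132.782
G1 X54.550 Y116.424
G1 X53.889 Y104.418
G1 X59.758 Y99.368
M5
G0 X136.807 Y46.741
M3 S256
G1 X135.261 Y54.515 F2941
G1 X130.857 Y61.106
G1 X124.266 Y65.510
G1 X116.492 Y67.056
G1 X108.718 Y65.510
G1 X102.127 Y61.106
G1 X97.723 Y54.515
G1 X96.177 Y46.741
G1 X97.723 Y38.967
G1 X102.127 Y32.376
G1 X108.718 Y27.972
G1 X116.492 Y26.426
G1 X124.266 Y27.972
G1 X130.857 Y32.376
G1 X135.261 Y38.967
G1 X136.807 Y46.741
M5
G0 X0.000 Y0.000

Since the viewBox matches the mm dimensions, user units are millimetres directly. The only transform is the Y-flip y_m = 202.493 − y_svg.

Shape 1 is a rectangle drawn with `<polygon>`. Its stroke #ff0000 means score at S432, F1637. After flipping Y the toolpath is (33.124,168.292) → (140.565,168.292) → (140.565,152.511) → (33.124,152.511) → (33.124,168.292), returning to the start.

Shape 2 is a cubic bezier drawn with `<path>`. Its stroke #ff8800 means engrave at S256, F2941. After flipping Y the toolpath is (88.596,188.717) → (88.902,189.658) → (84.267,181.931) → (76.602,168.140) → (67.819,150.889) → (59.831,132.782) → (54.550,116.424) → (53.889,104.418) → (59.758,99.368).

Shape 3 is a circle drawn with `<circle>`. Its stroke #ff8800 means engrave at S256, F2941. After flipping Y the toolpath is (136.807,46.741) → (135.261,54.515) → (130.857,61.106) → (124.266,65.510) → (116.492,67.056) → (108.718,65.510) → (102.127,61.106) → (97.723,54.515) → (96.177,46.741) → (97.723,38.967) → (102.127,32.376) → (108.718,27.972) → (116.492,26.426) → (124.266,27.972) → (130.857,32.376) → (135.261,38.967) → (136.807,46.741), returning to the start.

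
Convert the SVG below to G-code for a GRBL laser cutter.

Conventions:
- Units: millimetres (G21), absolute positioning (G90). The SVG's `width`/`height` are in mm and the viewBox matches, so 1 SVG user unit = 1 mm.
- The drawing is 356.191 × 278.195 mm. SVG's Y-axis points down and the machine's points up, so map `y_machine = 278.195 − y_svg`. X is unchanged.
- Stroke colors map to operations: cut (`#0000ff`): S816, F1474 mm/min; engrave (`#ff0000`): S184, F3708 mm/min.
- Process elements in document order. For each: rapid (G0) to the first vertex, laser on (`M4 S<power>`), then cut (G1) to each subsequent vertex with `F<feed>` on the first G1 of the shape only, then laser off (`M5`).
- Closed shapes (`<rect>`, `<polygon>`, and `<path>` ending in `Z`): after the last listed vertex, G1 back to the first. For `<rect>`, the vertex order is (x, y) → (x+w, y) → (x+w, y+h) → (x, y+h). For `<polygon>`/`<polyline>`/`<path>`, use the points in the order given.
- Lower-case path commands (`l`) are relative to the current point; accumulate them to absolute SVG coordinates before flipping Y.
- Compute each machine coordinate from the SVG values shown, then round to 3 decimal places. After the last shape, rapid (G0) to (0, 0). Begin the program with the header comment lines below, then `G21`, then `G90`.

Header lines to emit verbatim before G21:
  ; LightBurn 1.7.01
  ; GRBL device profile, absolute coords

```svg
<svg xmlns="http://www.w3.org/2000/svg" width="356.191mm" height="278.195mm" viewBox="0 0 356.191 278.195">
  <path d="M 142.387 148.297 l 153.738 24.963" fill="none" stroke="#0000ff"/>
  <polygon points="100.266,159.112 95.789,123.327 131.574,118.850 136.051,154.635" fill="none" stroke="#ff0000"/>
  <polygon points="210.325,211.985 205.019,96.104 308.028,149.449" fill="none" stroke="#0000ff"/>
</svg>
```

; LightBurn 1.7.01
; GRBL device profile, absolute coords
G21
G90
G0 X142.387 Y129.898
M4 S816
G1 X296.125 Y104.935 F1474
M5
G0 X100.266 Y119.083
M4 S184
G1 X95.789 Y154.868 F3708
G1 X131.574 Y159.345
G1 X136.051 Y123.560
G1 X100.266 Y119.083
M5
G0 X210.325 Y66.210
M4 S816
G1 X205.019 Y182.091 F1474
G1 X308.028 Y128.746
G1 X210.325 Y66.210
M5
G0 X0.000 Y0.000

viewBox `0 0 356.191 278.195` with mm width/height → 1 unit = 1 mm. Flip: y_m = 278.195 − y_svg.

**Shape 1** — `<path>` line segment, stroke `#0000ff` → cut (S816, F1474). Machine vertices: (142.387,129.898) → (296.125,104.935). Open path.

**Shape 2** — `<polygon>` regular polygon, stroke `#ff0000` → engrave (S184, F3708). Machine vertices: (100.266,119.083) → (95.789,154.868) → (131.574,159.345) → (136.051,123.560) → (100.266,119.083). Closed: final G1 returns to the first vertex.

**Shape 3** — `<polygon>` regular polygon, stroke `#0000ff` → cut (S816, F1474). Machine vertices: (210.325,66.210) → (205.019,182.091) → (308.028,128.746) → (210.325,66.210). Closed: final G1 returns to the first vertex.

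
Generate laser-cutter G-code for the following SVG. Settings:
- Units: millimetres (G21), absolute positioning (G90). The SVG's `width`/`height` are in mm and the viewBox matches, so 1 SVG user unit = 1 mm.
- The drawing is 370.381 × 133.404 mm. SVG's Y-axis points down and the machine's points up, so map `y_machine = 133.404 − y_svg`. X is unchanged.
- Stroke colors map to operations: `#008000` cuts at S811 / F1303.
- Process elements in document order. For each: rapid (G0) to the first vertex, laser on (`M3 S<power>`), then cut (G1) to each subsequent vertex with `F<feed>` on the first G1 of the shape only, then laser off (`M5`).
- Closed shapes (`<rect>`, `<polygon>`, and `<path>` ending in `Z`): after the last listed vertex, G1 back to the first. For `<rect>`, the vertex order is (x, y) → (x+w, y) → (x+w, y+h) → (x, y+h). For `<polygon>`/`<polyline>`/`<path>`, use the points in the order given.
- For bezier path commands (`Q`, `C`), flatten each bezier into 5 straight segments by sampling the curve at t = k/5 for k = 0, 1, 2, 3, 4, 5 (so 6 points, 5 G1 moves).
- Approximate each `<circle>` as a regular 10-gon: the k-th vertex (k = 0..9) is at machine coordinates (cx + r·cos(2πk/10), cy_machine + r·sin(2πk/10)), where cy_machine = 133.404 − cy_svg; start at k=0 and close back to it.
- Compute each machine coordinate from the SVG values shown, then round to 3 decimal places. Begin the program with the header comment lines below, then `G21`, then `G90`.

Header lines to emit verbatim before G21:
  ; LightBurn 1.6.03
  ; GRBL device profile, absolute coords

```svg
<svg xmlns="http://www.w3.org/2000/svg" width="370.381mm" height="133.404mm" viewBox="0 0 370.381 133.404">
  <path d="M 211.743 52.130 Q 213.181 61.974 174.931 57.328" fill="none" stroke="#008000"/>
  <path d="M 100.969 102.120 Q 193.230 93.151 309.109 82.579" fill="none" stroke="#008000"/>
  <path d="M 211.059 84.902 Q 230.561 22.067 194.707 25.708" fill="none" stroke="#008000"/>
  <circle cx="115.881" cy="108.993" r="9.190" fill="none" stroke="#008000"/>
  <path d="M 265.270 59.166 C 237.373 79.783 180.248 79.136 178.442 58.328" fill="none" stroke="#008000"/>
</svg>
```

; LightBurn 1.6.03
; GRBL device profile, absolute coords
G21
G90
G0 X211.743 Y81.274
M3 S811
G1 X210.731 Y77.916 F1303
G1 X206.543 Y75.717
G1 X199.181 Y74.678
G1 X188.643 Y74.797
G1 X174.931 Y76.076
M5
G0 X100.969 Y31.284
M3 S811
G1 X138.818 Y34.936 F1303
G1 X178.557 Y38.716
G1 X220.185 Y42.624
G1 X263.702 Y46.660
G1 X309.109 Y50.825
M5
G0 X211.059 Y48.502
M3 S811
G1 X216.646 Y70.977 F1303
G1 X217.804 Y88.134
G1 X214.533 Y99.973
G1 X206.834 Y106.493
G1 X194.707 Y107.696
M5
G0 X125.071 Y24.411
M3 S811
G1 X123.316 Y29.813 F1303
G1 X118.721 Y33.151
G1 X113.041 Y33.151
G1 X108.446 Y29.813
G1 X106.691 Y24.411
G1 X108.446 Y19.009
G1 X113.041 Y15.671
G1 X118.721 Y15.671
G1 X123.316 Y19.009
G1 X125.071 Y24.411
M5
G0 X265.270 Y74.238
M3 S811
G1 X245.701 Y64.411 F1303
G1 X223.175 Y59.634
G1 X201.751 Y59.854
G1 X185.488 Y65.019
G1 X178.442 Y75.076
M5

viewBox `0 0 370.381 133.404` with mm width/height → 1 unit = 1 mm. Flip: y_m = 133.404 − y_svg.

**Shape 1** — `<path>` quadratic bezier, stroke `#008000` → cut (S811, F1303). Control points (SVG): P0=(211.743,52.130), P1=(213.181,61.974), P2=(174.931,57.328); sampled at t=k/5. Machine vertices: (211.743,81.274) → (210.731,77.916) → (206.543,75.717) → (199.181,74.678) → (188.643,74.797) → (174.931,76.076). Open path.

**Shape 2** — `<path>` quadratic bezier, stroke `#008000` → cut (S811, F1303). Control points (SVG): P0=(100.969,102.120), P1=(193.230,93.151), P2=(309.109,82.579); sampled at t=k/5. Machine vertices: (100.969,31.284) → (138.818,34.936) → (178.557,38.716) → (220.185,42.624) → (263.702,46.660) → (309.109,50.825). Open path.

**Shape 3** — `<path>` quadratic bezier, stroke `#008000` → cut (S811, F1303). Control points (SVG): P0=(211.059,84.902), P1=(230.561,22.067), P2=(194.707,25.708); sampled at t=k/5. Machine vertices: (211.059,48.502) → (216.646,70.977) → (217.804,88.134) → (214.533,99.973) → (206.834,106.493) → (194.707,107.696). Open path.

**Shape 4** — `<circle>` circle, stroke `#008000` → cut (S811, F1303). Machine vertices: (125.071,24.411) → (123.316,29.813) → (118.721,33.151) → (113.041,33.151) → (108.446,29.813) → (106.691,24.411) → (108.446,19.009) → (113.041,15.671) → (118.721,15.671) → (123.316,19.009) → (125.071,24.411). Closed: final G1 returns to the first vertex.

**Shape 5** — `<path>` cubic bezier, stroke `#008000` → cut (S811, F1303). Control points (SVG): P0=(265.270,59.166), P1=(237.373,79.783), P2=(180.248,79.136), P3=(178.442,58.328); sampled at t=k/5. Machine vertices: (265.270,74.238) → (245.701,64.411) → (223.175,59.634) → (201.751,59.854) → (185.488,65.019) → (178.442,75.076). Open path.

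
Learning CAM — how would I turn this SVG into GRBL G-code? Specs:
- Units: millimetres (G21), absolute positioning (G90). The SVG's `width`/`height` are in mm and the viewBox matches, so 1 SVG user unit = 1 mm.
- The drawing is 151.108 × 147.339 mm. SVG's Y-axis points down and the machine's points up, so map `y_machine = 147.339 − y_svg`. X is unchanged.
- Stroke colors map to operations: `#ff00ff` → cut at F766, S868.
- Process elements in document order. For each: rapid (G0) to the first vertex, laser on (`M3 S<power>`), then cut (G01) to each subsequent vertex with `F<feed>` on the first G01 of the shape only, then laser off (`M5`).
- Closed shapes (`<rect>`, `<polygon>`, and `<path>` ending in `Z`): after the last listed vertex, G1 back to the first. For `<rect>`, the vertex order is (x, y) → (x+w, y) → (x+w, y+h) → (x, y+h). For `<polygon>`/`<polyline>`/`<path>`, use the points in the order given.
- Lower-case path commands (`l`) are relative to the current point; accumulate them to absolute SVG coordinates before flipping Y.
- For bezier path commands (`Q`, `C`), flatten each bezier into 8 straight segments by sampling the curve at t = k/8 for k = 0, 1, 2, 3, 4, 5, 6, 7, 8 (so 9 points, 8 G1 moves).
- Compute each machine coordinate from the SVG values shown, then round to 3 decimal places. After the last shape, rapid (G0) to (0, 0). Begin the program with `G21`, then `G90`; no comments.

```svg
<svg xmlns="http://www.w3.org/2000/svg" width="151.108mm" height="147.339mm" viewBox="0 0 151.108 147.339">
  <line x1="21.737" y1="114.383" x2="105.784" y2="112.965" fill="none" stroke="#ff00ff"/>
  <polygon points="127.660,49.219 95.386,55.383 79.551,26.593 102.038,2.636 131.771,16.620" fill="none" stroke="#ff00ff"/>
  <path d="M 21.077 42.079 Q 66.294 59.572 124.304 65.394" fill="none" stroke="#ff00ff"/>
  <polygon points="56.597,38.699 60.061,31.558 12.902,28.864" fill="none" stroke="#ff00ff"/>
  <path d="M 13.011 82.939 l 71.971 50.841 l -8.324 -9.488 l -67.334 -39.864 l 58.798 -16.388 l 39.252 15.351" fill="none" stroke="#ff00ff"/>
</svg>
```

G21
G90
G0 X21.737 Y32.956
M3 S868
G01 X105.784 Y34.374 F766
M5
G0 X127.660 Y98.120
M3 S868
G01 X95.386 Y91.956 F766
G01 X79.551 Y120.746
G01 X102.038 Y144.703
G01 X131.771 Y130.719
G01 X127.660 Y98.120
M5
G0 X21.077 Y105.260
M3 S868
G01 X32.581 Y101.069 F766
G01 X44.485 Y97.243
G01 X56.789 Y93.781
G01 X69.492 Y90.685
G01 X82.596 Y87.953
G01 X96.099 Y85.585
G01 X110.001 Y83.583
G01 X124.304 Y81.945
M5
G0 X56.597 Y108.640
M3 S868
G01 X60.061 Y115.781 F766
G01 X12.902 Y118.475
G01 X56.597 Y108.640
M5
G0 X13.011 Y64.400
M3 S868
G01 X84.982 Y13.559 F766
G01 X76.658 Y23.047
G01 X9.324 Y62.911
G01 X68.122 Y79.299
G01 X107.374 Y63.948
M5
G0 X0.000 Y0.000

1 u = 1 mm; y_m = 147.339 − y.

[1] `<line>` line segment, #ff00ff→cut S868 F766: (21.737,32.956) → (105.784,34.374)

[2] `<polygon>` regular polygon, #ff00ff→cut S868 F766: (127.660,98.120) → (95.386,91.956) → (79.551,120.746) → (102.038,144.703) → (131.771,130.719) → (127.660,98.120) (closed)

[3] `<path>` quadratic bezier, #ff00ff→cut S868 F766: (21.077,105.260) → (32.581,101.069) → (44.485,97.243) → (56.789,93.781) → (69.492,90.685) → (82.596,87.953) → (96.099,85.585) → (110.001,83.583) → (124.304,81.945)

[4] `<polygon>` closed polygon, #ff00ff→cut S868 F766: (56.597,108.640) → (60.061,115.781) → (12.902,118.475) → (56.597,108.640) (closed)

[5] `<path>` open polyline, #ff00ff→cut S868 F766: (13.011,64.400) → (84.982,13.559) → (76.658,23.047) → (9.324,62.911) → (68.122,79.299) → (107.374,63.948)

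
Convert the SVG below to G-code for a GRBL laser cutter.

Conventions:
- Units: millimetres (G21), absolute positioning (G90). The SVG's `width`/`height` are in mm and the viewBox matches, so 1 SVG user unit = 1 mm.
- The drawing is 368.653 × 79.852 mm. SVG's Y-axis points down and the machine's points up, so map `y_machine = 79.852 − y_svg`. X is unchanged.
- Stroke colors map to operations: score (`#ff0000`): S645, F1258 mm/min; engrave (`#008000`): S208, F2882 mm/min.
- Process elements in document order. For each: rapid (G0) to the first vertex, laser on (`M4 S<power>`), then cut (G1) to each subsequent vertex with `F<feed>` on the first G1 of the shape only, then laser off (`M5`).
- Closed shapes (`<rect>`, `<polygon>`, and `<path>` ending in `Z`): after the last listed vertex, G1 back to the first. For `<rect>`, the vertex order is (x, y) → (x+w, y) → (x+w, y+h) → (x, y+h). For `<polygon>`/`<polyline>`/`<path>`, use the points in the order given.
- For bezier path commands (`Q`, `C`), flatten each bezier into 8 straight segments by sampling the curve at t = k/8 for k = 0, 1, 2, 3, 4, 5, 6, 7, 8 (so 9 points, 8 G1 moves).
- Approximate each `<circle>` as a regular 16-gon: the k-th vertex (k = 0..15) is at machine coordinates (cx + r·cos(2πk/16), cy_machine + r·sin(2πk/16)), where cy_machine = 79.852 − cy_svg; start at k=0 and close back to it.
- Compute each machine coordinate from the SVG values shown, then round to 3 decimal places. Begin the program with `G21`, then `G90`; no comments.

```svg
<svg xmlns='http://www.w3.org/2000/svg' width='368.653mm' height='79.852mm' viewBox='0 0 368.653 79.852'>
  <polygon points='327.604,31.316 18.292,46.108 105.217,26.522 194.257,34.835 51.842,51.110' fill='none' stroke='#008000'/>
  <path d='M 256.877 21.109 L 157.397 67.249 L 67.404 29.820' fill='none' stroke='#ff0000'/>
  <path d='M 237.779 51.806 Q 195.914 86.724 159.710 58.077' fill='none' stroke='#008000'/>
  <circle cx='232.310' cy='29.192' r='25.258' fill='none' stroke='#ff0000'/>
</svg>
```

G21
G90
G0 X327.604 Y48.536
M4 S208
G1 X18.292 Y33.744 F2882
G1 X105.217 Y53.330
G1 X194.257 Y45.017
G1 X51.842 Y28.742
G1 X327.604 Y48.536
M5
G0 X256.877 Y58.743
M4 S645
G1 X157.397 Y12.603 F1258
G1 X67.404 Y50.032
M5
G0 X237.779 Y28.046
M4 S208
G1 X227.401 Y20.310 F2882
G1 X217.200 Y14.560
G1 X207.176 Y10.796
G1 X197.329 Y9.019
G1 X187.659 Y9.229
G1 X178.166 Y11.424
G1 X168.849 Y15.606
G1 X159.710 Y21.775
M5
G0 X257.568 Y50.660
M4 S645
G1 X255.645 Y60.326 F1258
G1 X250.170 Y68.520
G1 X241.976 Y73.995
G1 X232.310 Y75.918
G1 X222.644 Y73.995
G1 X214.450 Y68.520
G1 X208.975 Y60.326
G1 X207.052 Y50.660
G1 X208.975 Y40.994
G1 X214.450 Y32.800
G1 X222.644 Y27.325
G1 X232.310 Y25.402
G1 X241.976 Y27.325
G1 X250.170 Y32.800
G1 X255.645 Y40.994
G1 X257.568 Y50.660
M5

viewBox `0 0 368.653 79.852` with mm width/height → 1 unit = 1 mm. Flip: y_m = 79.852 − y_svg.

**Shape 1** — `<polygon>` closed polygon, stroke `#008000` → engrave (S208, F2882). Machine vertices: (327.604,48.536) → (18.292,33.744) → (105.217,53.330) → (194.257,45.017) → (51.842,28.742) → (327.604,48.536). Closed: final G1 returns to the first vertex.

**Shape 2** — `<path>` open polyline, stroke `#ff0000` → score (S645, F1258). Machine vertices: (256.877,58.743) → (157.397,12.603) → (67.404,50.032). Open path.

**Shape 3** — `<path>` quadratic bezier, stroke `#008000` → engrave (S208, F2882). Control points (SVG): P0=(237.779,51.806), P1=(195.914,86.724), P2=(159.710,58.077); sampled at t=k/8. Machine vertices: (237.779,28.046) → (227.401,20.310) → (217.200,14.560) → (207.176,10.796) → (197.329,9.019) → (187.659,9.229) → (178.166,11.424) → (168.849,15.606) → (159.710,21.775). Open path.

**Shape 4** — `<circle>` circle, stroke `#ff0000` → score (S645, F1258). Machine vertices: (257.568,50.660) → (255.645,60.326) → (250.170,68.520) → (241.976,73.995) → (232.310,75.918) → (222.644,73.995) → (214.450,68.520) → (208.975,60.326) → (207.052,50.660) → (208.975,40.994) → (214.450,32.800) → (222.644,27.325) → (232.310,25.402) → (241.976,27.325) → (250.170,32.800) → (255.645,40.994) → (257.568,50.660). Closed: final G1 returns to the first vertex.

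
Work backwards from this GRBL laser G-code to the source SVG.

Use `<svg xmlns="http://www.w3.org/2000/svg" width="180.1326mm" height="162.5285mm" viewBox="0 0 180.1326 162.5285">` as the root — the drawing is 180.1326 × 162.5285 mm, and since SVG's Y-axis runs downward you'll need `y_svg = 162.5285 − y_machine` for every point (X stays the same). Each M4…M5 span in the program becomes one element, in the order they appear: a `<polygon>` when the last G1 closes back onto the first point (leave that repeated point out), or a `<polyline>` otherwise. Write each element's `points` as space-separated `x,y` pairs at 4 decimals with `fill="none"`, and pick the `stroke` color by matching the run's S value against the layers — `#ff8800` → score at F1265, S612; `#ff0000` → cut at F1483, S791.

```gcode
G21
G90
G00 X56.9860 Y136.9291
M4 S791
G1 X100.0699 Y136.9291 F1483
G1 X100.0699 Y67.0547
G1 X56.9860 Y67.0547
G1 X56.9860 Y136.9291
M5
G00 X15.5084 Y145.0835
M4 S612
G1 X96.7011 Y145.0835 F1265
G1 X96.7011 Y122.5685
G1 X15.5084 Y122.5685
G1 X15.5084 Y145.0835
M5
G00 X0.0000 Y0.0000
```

<svg xmlns="http://www.w3.org/2000/svg" width="180.1326mm" height="162.5285mm" viewBox="0 0 180.1326 162.5285">
  <polygon points="56.9860,25.5994 100.0699,25.5994 100.0699,95.4738 56.9860,95.4738" fill="none" stroke="#ff0000"/>
  <polygon points="15.5084,17.4450 96.7011,17.4450 96.7011,39.9600 15.5084,39.9600" fill="none" stroke="#ff8800"/>
</svg>

Machine Y-up, SVG Y-down with viewBox height 162.5285, so y_svg = 162.5285 − y_machine; X carries over.

Run 1: the run's S791 means `#ff0000` (cut). The run returns to its start, so emit a `<polygon>` with points (Y-flipped): 56.9860,25.5994 100.0699,25.5994 100.0699,95.4738 56.9860,95.4738.

Run 2: S612 ⇒ score layer `#ff8800`. The run returns to its start, so emit a `<polygon>` with points (Y-flipped): 15.5084,17.4450 96.7011,17.4450 96.7011,39.9600 15.5084,39.9600.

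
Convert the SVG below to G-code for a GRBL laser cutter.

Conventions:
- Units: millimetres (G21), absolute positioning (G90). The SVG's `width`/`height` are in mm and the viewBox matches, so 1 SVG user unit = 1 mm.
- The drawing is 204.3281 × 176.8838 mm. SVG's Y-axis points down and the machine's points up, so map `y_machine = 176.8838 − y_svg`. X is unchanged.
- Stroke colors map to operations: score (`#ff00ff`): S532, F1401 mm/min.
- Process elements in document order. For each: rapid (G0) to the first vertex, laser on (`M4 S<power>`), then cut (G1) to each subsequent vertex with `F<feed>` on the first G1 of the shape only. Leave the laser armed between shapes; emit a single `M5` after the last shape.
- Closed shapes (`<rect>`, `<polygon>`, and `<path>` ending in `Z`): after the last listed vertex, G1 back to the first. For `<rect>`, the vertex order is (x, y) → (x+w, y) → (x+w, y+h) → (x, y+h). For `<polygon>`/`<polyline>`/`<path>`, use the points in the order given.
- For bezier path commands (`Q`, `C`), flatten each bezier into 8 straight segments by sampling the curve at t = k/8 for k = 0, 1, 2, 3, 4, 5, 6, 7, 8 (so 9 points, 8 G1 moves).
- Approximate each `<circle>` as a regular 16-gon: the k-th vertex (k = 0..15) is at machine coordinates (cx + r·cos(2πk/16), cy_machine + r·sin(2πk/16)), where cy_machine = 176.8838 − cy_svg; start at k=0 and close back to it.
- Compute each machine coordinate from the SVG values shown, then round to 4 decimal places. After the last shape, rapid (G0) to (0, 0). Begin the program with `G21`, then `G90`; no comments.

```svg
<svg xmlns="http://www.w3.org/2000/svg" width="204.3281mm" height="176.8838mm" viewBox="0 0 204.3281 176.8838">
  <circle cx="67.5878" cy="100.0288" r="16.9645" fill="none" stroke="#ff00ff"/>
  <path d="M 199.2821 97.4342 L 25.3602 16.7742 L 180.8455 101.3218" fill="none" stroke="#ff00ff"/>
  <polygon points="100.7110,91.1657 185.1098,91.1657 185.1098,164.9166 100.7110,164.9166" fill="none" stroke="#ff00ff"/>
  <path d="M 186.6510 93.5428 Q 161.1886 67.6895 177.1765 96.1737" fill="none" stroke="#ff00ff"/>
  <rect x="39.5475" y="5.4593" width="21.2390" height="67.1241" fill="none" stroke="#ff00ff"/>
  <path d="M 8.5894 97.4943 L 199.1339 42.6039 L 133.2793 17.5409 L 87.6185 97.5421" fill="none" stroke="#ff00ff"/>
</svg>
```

1 u = 1 mm; y_m = 176.8838 − y.

[1] `<circle>` circle, #ff00ff→score S532 F1401: (84.5523,76.8550) → (83.2610,83.3470) → (79.5835,88.8507) → (74.0798,92.5282) → (67.5878,93.8195) → (61.0958,92.5282) → (55.5921,88.8507) → (51.9146,83.3470) → (50.6233,76.8550) → (51.9146,70.3630) → (55.5921,64.8593) → (61.0958,61.1818) → (67.5878,59.8905) → (74.0798,61.1818) → (79.5835,64.8593) → (83.2610,70.3630) → (84.5523,76.8550) (closed)

[2] `<path>` open polyline, #ff00ff→score S532 F1401: (199.2821,79.4496) → (25.3602,160.1096) → (180.8455,75.5620)

[3] `<polygon>` rectangle, #ff00ff→score S532 F1401: (100.7110,85.7181) → (185.1098,85.7181) → (185.1098,11.9672) → (100.7110,11.9672) → (100.7110,85.7181) (closed)

[4] `<path>` quadratic bezier, #ff00ff→score S532 F1401: (186.6510,83.3410) → (180.9331,88.9553) → (176.5104,92.8716) → (173.3831,95.0898) → (171.5512,95.6099) → (171.0145,94.4320) → (171.7732,91.5561) → (173.8272,86.9821) → (177.1765,80.7101)

[5] `<rect>` rectangle, #ff00ff→score S532 F1401: (39.5475,171.4245) → (60.7865,171.4245) → (60.7865,104.3004) → (39.5475,104.3004) → (39.5475,171.4245) (closed)

[6] `<path>` open polyline, #ff00ff→score S532 F1401: (8.5894,79.3895) → (199.1339,134.2799) → (133.2793,159.3429) → (87.6185,79.3417)

G21
G90
G0 X84.5523 Y76.8550
M4 S532
G1 X83.2610 Y83.3470 F1401
G1 X79.5835 Y88.8507
G1 X74.0798 Y92.5282
G1 X67.5878 Y93.8195
G1 X61.0958 Y92.5282
G1 X55.5921 Y88.8507
G1 X51.9146 Y83.3470
G1 X50.6233 Y76.8550
G1 X51.9146 Y70.3630
G1 X55.5921 Y64.8593
G1 X61.0958 Y61.1818
G1 X67.5878 Y59.8905
G1 X74.0798 Y61.1818
G1 X79.5835 Y64.8593
G1 X83.2610 Y70.3630
G1 X84.5523 Y76.8550
G0 X199.2821 Y79.4496
M4 S532
G1 X25.3602 Y160.1096 F1401
G1 X180.8455 Y75.5620
G0 X100.7110 Y85.7181
M4 S532
G1 X185.1098 Y85.7181 F1401
G1 X185.1098 Y11.9672
G1 X100.7110 Y11.9672
G1 X100.7110 Y85.7181
G0 X186.6510 Y83.3410
M4 S532
G1 X180.9331 Y88.9553 F1401
G1 X176.5104 Y92.8716
G1 X173.3831 Y95.0898
G1 X171.5512 Y95.6099
G1 X171.0145 Y94.4320
G1 X171.7732 Y91.5561
G1 X173.8272 Y86.9821
G1 X177.1765 Y80.7101
G0 X39.5475 Y171.4245
M4 S532
G1 X60.7865 Y171.4245 F1401
G1 X60.7865 Y104.3004
G1 X39.5475 Y104.3004
G1 X39.5475 Y171.4245
G0 X8.5894 Y79.3895
M4 S532
G1 X199.1339 Y134.2799 F1401
G1 X133.2793 Y159.3429
G1 X87.6185 Y79.3417
M5
G0 X0.0000 Y0.0000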